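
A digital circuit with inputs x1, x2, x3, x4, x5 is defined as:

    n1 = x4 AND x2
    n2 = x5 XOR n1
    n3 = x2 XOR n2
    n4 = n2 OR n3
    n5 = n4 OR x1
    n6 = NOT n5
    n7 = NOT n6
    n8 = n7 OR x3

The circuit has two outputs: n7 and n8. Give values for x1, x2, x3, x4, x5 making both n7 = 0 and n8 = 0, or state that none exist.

x1=0 x2=0 x3=0 x4=1 x5=0

Check with x1=0 x2=0 x3=0 x4=1 x5=0:
n1 = x4 AND x2 = 1 AND 0 = 0
n2 = x5 XOR n1 = 0 XOR 0 = 0
n3 = x2 XOR n2 = 0 XOR 0 = 0
n4 = n2 OR n3 = 0 OR 0 = 0
n5 = n4 OR x1 = 0 OR 0 = 0
n6 = NOT n5 = NOT 0 = 1
n7 = NOT n6 = NOT 1 = 0
n8 = n7 OR x3 = 0 OR 0 = 0
So n7 = 0 and n8 = 0.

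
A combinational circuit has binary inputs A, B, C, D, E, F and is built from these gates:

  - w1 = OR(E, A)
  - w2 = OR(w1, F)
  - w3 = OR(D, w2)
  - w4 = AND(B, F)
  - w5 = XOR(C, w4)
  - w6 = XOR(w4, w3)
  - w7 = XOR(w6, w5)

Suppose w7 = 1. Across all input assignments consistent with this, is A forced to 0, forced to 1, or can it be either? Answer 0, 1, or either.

Both values of A occur among assignments with w7 = 1:
  A=0: A=0, B=0, C=0, D=0, E=0, F=1
  A=1: A=1, B=0, C=0, D=0, E=0, F=0

either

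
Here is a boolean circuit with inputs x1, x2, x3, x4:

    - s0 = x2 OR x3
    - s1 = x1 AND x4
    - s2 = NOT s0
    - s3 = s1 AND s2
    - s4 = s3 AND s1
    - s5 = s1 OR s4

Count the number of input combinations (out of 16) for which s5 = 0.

s5 = s1 OR s4 must be 0, so both s1 = 0 and s4 = 0.
Enumerating the 16 input combinations, 12 give s5 = 0 and 4 give s5 = 1.

12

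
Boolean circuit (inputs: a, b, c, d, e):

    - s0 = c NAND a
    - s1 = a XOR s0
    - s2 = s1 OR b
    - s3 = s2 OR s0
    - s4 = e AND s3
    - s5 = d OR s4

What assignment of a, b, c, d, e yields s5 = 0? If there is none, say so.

a=1 b=0 c=1 d=0 e=0

s5 = d OR s4 must be 0, so both d = 0 and s4 = 0.
Check with a=1 b=0 c=1 d=0 e=0:
s0 = c NAND a = 1 NAND 1 = 0
s1 = a XOR s0 = 1 XOR 0 = 1
s2 = s1 OR b = 1 OR 0 = 1
s3 = s2 OR s0 = 1 OR 0 = 1
s4 = e AND s3 = 0 AND 1 = 0
s5 = d OR s4 = 0 OR 0 = 0
So s5 = 0 as required.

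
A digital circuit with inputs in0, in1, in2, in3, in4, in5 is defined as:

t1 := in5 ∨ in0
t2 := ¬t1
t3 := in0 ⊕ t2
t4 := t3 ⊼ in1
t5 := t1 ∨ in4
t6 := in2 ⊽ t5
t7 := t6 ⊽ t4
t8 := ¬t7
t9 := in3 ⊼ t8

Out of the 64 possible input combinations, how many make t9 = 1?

43

t9 = in3 ⊼ t8 must be 1, so at least one of in3, t8 is 0.
Enumerating the 64 input combinations, 43 give t9 = 1 and 21 give t9 = 0.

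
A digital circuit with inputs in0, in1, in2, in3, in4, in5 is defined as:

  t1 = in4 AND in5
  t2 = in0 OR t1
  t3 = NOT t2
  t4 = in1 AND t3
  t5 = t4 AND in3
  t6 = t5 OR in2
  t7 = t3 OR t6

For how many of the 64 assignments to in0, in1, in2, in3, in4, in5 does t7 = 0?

t7 = t3 OR t6 must be 0, so both t3 = 0 and t6 = 0.
t3 = NOT t2 must be 0, so t2 = 1.
t6 = t5 OR in2 must be 0, so both t5 = 0 and in2 = 0.
Enumerating the 64 input combinations, 20 give t7 = 0 and 44 give t7 = 1.

20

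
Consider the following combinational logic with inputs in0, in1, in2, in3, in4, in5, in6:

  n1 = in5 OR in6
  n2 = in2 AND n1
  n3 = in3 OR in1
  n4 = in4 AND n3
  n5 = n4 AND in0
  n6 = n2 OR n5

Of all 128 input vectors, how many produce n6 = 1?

n6 = n2 OR n5 must be 1, so at least one of n2, n5 is 1.
Enumerating the 128 input combinations, 63 give n6 = 1 and 65 give n6 = 0.

63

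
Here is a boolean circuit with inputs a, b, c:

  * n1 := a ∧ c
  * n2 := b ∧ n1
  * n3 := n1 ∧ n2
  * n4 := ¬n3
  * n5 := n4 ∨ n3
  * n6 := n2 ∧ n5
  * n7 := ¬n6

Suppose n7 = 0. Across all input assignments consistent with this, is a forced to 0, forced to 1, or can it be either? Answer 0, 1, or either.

1

n7 = ¬n6 must be 0, so n6 = 1.
Every assignment with n7 = 0 has a = 1; there are 1 such assignment(s).
  a=1, b=1, c=1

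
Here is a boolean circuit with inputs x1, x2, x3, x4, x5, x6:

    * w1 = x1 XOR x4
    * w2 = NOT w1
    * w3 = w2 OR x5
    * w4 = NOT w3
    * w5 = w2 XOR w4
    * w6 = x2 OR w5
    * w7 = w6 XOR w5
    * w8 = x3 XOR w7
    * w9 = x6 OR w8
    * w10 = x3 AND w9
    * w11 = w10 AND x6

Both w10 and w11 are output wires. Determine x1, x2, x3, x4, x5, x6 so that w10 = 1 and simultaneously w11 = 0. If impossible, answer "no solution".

Check with x1=1, x2=0, x3=1, x4=0, x5=0, x6=0:
w1 = x1 XOR x4 = 1 XOR 0 = 1
w2 = NOT w1 = NOT 1 = 0
w3 = w2 OR x5 = 0 OR 0 = 0
w4 = NOT w3 = NOT 0 = 1
w5 = w2 XOR w4 = 0 XOR 1 = 1
w6 = x2 OR w5 = 0 OR 1 = 1
w7 = w6 XOR w5 = 1 XOR 1 = 0
w8 = x3 XOR w7 = 1 XOR 0 = 1
w9 = x6 OR w8 = 0 OR 1 = 1
w10 = x3 AND w9 = 1 AND 1 = 1
w11 = w10 AND x6 = 1 AND 0 = 0
So w10 = 1 and w11 = 0.

x1=1, x2=0, x3=1, x4=0, x5=0, x6=0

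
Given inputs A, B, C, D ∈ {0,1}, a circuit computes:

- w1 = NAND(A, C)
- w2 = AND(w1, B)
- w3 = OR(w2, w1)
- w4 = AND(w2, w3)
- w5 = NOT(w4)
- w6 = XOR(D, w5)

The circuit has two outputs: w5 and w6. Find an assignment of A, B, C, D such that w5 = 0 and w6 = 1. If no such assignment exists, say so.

Check with A=1, B=1, C=0, D=1:
w1 = NAND(A, C) = NAND(1, 0) = 1
w2 = AND(w1, B) = AND(1, 1) = 1
w3 = OR(w2, w1) = OR(1, 1) = 1
w4 = AND(w2, w3) = AND(1, 1) = 1
w5 = NOT(w4) = NOT 1 = 0
w6 = XOR(D, w5) = XOR(1, 0) = 1
So w5 = 0 and w6 = 1.

A=1, B=1, C=0, D=1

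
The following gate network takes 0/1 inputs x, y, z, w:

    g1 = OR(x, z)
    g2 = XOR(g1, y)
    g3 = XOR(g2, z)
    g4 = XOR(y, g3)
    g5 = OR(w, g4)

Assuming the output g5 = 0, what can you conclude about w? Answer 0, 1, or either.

0

g5 = OR(w, g4) must be 0, so both w = 0 and g4 = 0.
g4 = XOR(y, g3) must be 0, so y and g3 are equal.
Every assignment with g5 = 0 has w = 0; there are 6 such assignment(s).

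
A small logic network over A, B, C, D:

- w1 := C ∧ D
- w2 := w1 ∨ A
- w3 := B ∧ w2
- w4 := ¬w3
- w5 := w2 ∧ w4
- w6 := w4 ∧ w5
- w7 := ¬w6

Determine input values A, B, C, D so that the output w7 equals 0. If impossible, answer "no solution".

Check with A=0 B=0 C=1 D=1:
w1 = C ∧ D = 1 ∧ 1 = 1
w2 = w1 ∨ A = 1 ∨ 0 = 1
w3 = B ∧ w2 = 0 ∧ 1 = 0
w4 = ¬w3 = ¬0 = 1
w5 = w2 ∧ w4 = 1 ∧ 1 = 1
w6 = w4 ∧ w5 = 1 ∧ 1 = 1
w7 = ¬w6 = ¬1 = 0
So w7 = 0 as required.

A=0 B=0 C=1 D=1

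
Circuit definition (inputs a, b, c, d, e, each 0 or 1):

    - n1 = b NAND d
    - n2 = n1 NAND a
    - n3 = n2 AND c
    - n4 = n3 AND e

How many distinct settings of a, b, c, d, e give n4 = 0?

n4 = n3 AND e must be 0, so at least one of n3, e is 0.
Enumerating the 32 input combinations, 27 give n4 = 0 and 5 give n4 = 1.

27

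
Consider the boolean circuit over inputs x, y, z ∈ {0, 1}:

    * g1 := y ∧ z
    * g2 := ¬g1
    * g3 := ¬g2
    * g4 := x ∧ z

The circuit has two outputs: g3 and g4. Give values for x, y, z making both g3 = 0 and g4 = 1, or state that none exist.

x=1, y=0, z=1

Check with x=1, y=0, z=1:
g1 = y ∧ z = 0 ∧ 1 = 0
g2 = ¬g1 = ¬0 = 1
g3 = ¬g2 = ¬1 = 0
g4 = x ∧ z = 1 ∧ 1 = 1
So g3 = 0 and g4 = 1.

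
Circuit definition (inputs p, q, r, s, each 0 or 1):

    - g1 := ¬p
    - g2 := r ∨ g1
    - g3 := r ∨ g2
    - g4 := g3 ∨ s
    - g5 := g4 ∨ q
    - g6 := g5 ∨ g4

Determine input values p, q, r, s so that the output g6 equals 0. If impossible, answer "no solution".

p=1 q=0 r=0 s=0

Check with p=1 q=0 r=0 s=0:
g1 = ¬p = ¬1 = 0
g2 = r ∨ g1 = 0 ∨ 0 = 0
g3 = r ∨ g2 = 0 ∨ 0 = 0
g4 = g3 ∨ s = 0 ∨ 0 = 0
g5 = g4 ∨ q = 0 ∨ 0 = 0
g6 = g5 ∨ g4 = 0 ∨ 0 = 0
So g6 = 0 as required.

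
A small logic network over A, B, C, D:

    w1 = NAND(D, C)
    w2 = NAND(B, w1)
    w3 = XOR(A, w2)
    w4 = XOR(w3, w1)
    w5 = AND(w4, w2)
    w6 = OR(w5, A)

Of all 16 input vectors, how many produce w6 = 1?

10

w6 = OR(w5, A) must be 1, so at least one of w5, A is 1.
Enumerating the 16 input combinations, 10 give w6 = 1 and 6 give w6 = 0.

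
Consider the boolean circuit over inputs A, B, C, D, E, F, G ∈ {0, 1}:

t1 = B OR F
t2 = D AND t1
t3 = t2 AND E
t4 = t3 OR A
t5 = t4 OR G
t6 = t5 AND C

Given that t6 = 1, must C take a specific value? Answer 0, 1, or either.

1

t6 = t5 AND C must be 1, so both t5 = 1 and C = 1.
t5 = t4 OR G must be 1, so at least one of t4, G is 1.
Every assignment with t6 = 1 has C = 1; there are 51 such assignment(s).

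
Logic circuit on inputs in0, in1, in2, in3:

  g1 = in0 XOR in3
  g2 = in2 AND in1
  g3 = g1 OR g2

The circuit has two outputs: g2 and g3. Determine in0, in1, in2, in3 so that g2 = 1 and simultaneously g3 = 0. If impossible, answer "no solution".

no solution exists

Across all 16 input combinations, none give both g2 = 1 and g3 = 0.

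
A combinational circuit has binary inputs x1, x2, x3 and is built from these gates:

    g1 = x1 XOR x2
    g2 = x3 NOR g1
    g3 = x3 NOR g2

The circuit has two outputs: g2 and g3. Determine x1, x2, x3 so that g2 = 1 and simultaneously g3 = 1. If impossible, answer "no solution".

no solution exists

Across all 8 input combinations, none give both g2 = 1 and g3 = 1.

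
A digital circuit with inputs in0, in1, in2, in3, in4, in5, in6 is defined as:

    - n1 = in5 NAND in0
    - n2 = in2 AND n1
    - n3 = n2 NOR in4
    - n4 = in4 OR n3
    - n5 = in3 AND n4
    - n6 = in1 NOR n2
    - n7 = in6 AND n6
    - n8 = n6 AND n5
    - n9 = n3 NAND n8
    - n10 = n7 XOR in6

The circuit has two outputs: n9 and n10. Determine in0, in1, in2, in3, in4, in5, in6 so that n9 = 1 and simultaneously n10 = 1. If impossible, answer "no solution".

Check with in0=0 in1=1 in2=1 in3=1 in4=0 in5=0 in6=1:
n1 = in5 NAND in0 = 0 NAND 0 = 1
n2 = in2 AND n1 = 1 AND 1 = 1
n3 = n2 NOR in4 = 1 NOR 0 = 0
n4 = in4 OR n3 = 0 OR 0 = 0
n5 = in3 AND n4 = 1 AND 0 = 0
n6 = in1 NOR n2 = 1 NOR 1 = 0
n7 = in6 AND n6 = 1 AND 0 = 0
n8 = n6 AND n5 = 0 AND 0 = 0
n9 = n3 NAND n8 = 0 NAND 0 = 1
n10 = n7 XOR in6 = 0 XOR 1 = 1
So n9 = 1 and n10 = 1.

in0=0 in1=1 in2=1 in3=1 in4=0 in5=0 in6=1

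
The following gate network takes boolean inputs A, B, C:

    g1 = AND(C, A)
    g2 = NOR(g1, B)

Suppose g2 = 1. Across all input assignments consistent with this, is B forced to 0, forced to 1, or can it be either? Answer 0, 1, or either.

g2 = NOR(g1, B) must be 1, so both g1 = 0 and B = 0.
g1 = AND(C, A) must be 0, so at least one of C, A is 0.
Every assignment with g2 = 1 has B = 0; there are 3 such assignment(s).
  A=0, B=0, C=0
  A=0, B=0, C=1
  A=1, B=0, C=0

0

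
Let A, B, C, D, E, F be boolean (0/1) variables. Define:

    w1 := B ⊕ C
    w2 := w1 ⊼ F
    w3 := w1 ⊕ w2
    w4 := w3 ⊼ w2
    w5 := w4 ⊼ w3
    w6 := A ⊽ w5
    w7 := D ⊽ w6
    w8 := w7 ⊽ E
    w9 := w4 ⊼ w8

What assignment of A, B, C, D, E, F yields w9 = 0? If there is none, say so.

w9 = w4 ⊼ w8 must be 0, so both w4 = 1 and w8 = 1.
Check with A=0 B=0 C=1 D=0 E=0 F=1:
w1 = B ⊕ C = 0 ⊕ 1 = 1
w2 = w1 ⊼ F = 1 ⊼ 1 = 0
w3 = w1 ⊕ w2 = 1 ⊕ 0 = 1
w4 = w3 ⊼ w2 = 1 ⊼ 0 = 1
w5 = w4 ⊼ w3 = 1 ⊼ 1 = 0
w6 = A ⊽ w5 = 0 ⊽ 0 = 1
w7 = D ⊽ w6 = 0 ⊽ 1 = 0
w8 = w7 ⊽ E = 0 ⊽ 0 = 1
w9 = w4 ⊼ w8 = 1 ⊼ 1 = 0
So w9 = 0 as required.

A=0 B=0 C=1 D=0 E=0 F=1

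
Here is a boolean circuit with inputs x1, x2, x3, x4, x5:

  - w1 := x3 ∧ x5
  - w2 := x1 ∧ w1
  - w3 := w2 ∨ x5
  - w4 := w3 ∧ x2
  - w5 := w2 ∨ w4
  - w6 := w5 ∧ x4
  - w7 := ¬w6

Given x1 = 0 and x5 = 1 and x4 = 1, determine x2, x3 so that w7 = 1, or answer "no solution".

x2=0, x3=1

w7 = ¬w6 must be 1, so w6 = 0.
Check with x1 = 0 and x5 = 1 and x4 = 1 and x2=0, x3=1:
w1 = x3 ∧ x5 = 1 ∧ 1 = 1
w2 = x1 ∧ w1 = 0 ∧ 1 = 0
w3 = w2 ∨ x5 = 0 ∨ 1 = 1
w4 = w3 ∧ x2 = 1 ∧ 0 = 0
w5 = w2 ∨ w4 = 0 ∨ 0 = 0
w6 = w5 ∧ x4 = 0 ∧ 1 = 0
w7 = ¬w6 = ¬0 = 1
So w7 = 1.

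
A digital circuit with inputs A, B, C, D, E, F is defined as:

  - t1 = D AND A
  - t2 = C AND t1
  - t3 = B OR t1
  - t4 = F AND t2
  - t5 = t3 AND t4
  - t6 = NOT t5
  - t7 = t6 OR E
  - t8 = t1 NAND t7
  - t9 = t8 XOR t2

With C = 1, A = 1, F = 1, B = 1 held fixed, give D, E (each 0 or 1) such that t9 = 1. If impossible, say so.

D=0, E=1

t9 = t8 XOR t2 must be 1, so t8 and t2 differ.
Check with C = 1, A = 1, F = 1, B = 1 and D=0, E=1:
t1 = D AND A = 0 AND 1 = 0
t2 = C AND t1 = 1 AND 0 = 0
t3 = B OR t1 = 1 OR 0 = 1
t4 = F AND t2 = 1 AND 0 = 0
t5 = t3 AND t4 = 1 AND 0 = 0
t6 = NOT t5 = NOT 0 = 1
t7 = t6 OR E = 1 OR 1 = 1
t8 = t1 NAND t7 = 0 NAND 1 = 1
t9 = t8 XOR t2 = 1 XOR 0 = 1
So t9 = 1.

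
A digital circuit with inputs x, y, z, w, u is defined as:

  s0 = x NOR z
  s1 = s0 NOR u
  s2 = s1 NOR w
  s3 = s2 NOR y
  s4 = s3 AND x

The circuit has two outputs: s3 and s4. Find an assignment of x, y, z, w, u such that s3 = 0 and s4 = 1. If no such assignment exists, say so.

no solution exists

Across all 32 input combinations, none give both s3 = 0 and s4 = 1.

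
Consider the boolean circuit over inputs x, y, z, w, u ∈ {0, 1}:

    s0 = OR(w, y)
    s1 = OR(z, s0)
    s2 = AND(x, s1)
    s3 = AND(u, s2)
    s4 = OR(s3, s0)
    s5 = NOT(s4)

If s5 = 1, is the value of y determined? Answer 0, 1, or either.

s5 = NOT(s4) must be 1, so s4 = 0.
s4 = OR(s3, s0) must be 0, so both s3 = 0 and s0 = 0.
Every assignment with s5 = 1 has y = 0; there are 7 such assignment(s).

0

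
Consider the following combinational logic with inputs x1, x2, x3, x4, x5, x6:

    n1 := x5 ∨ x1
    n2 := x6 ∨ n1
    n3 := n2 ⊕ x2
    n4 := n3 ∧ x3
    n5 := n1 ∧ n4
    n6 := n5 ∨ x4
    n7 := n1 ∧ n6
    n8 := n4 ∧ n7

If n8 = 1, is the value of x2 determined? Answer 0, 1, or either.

0

n8 = n4 ∧ n7 must be 1, so both n4 = 1 and n7 = 1.
Every assignment with n8 = 1 has x2 = 0; there are 12 such assignment(s).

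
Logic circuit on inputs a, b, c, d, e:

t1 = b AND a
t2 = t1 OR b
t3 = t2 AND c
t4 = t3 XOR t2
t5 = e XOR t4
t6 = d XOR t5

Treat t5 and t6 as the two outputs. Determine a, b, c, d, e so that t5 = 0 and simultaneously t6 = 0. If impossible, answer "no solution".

a=1 b=0 c=1 d=0 e=0

Check with a=1 b=0 c=1 d=0 e=0:
t1 = b AND a = 0 AND 1 = 0
t2 = t1 OR b = 0 OR 0 = 0
t3 = t2 AND c = 0 AND 1 = 0
t4 = t3 XOR t2 = 0 XOR 0 = 0
t5 = e XOR t4 = 0 XOR 0 = 0
t6 = d XOR t5 = 0 XOR 0 = 0
So t5 = 0 and t6 = 0.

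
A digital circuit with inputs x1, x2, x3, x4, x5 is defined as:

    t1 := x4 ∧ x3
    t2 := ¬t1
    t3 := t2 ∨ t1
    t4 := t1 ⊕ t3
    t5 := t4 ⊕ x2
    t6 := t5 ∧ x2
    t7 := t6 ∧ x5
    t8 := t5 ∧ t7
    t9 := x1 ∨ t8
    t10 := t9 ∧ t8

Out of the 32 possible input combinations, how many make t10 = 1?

t10 = t9 ∧ t8 must be 1, so both t9 = 1 and t8 = 1.
t9 = x1 ∨ t8 must be 1, so at least one of x1, t8 is 1.
t8 = t5 ∧ t7 must be 1, so both t5 = 1 and t7 = 1.
Satisfying assignments:
  x1=0, x2=1, x3=1, x4=1, x5=1
  x1=1, x2=1, x3=1, x4=1, x5=1

2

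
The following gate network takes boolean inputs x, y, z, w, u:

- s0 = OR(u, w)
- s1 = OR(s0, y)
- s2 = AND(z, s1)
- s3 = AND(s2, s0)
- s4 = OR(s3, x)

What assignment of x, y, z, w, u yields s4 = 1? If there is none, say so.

x=1 y=0 z=0 w=1 u=0

s4 = OR(s3, x) must be 1, so at least one of s3, x is 1.
Check with x=1 y=0 z=0 w=1 u=0:
s0 = OR(u, w) = OR(0, 1) = 1
s1 = OR(s0, y) = OR(1, 0) = 1
s2 = AND(z, s1) = AND(0, 1) = 0
s3 = AND(s2, s0) = AND(0, 1) = 0
s4 = OR(s3, x) = OR(0, 1) = 1
So s4 = 1 as required.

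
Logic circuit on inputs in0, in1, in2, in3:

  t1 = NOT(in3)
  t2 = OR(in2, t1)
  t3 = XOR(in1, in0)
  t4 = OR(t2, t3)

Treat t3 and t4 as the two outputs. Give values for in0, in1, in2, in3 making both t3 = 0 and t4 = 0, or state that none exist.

Check with in0=1 in1=1 in2=0 in3=1:
t1 = NOT(in3) = NOT 1 = 0
t2 = OR(in2, t1) = OR(0, 0) = 0
t3 = XOR(in1, in0) = XOR(1, 1) = 0
t4 = OR(t2, t3) = OR(0, 0) = 0
So t3 = 0 and t4 = 0.

in0=1 in1=1 in2=0 in3=1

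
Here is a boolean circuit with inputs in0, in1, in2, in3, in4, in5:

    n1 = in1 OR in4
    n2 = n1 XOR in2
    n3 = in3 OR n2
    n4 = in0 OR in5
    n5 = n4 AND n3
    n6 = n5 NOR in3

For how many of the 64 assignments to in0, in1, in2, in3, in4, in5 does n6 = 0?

44

n6 = n5 NOR in3 must be 0, so at least one of n5, in3 is 1.
Enumerating the 64 input combinations, 44 give n6 = 0 and 20 give n6 = 1.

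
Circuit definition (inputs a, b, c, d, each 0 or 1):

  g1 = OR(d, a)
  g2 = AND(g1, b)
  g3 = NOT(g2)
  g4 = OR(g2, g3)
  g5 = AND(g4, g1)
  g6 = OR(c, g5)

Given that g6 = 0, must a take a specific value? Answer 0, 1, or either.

g6 = OR(c, g5) must be 0, so both c = 0 and g5 = 0.
g5 = AND(g4, g1) must be 0, so at least one of g4, g1 is 0.
Every assignment with g6 = 0 has a = 0; there are 2 such assignment(s).
  a=0, b=0, c=0, d=0
  a=0, b=1, c=0, d=0

0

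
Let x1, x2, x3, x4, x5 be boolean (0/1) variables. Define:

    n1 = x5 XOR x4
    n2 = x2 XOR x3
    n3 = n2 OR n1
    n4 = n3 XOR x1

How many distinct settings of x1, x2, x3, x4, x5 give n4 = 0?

n4 = n3 XOR x1 must be 0, so n3 and x1 are equal.
Enumerating the 32 input combinations, 16 give n4 = 0 and 16 give n4 = 1.

16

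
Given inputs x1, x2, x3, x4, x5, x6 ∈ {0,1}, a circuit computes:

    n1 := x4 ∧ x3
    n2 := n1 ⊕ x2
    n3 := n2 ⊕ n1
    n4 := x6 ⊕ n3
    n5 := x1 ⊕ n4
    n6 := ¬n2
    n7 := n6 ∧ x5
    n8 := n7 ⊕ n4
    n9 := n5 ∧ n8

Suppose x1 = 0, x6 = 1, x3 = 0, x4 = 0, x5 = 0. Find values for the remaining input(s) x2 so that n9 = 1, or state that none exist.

Check with x1 = 0, x6 = 1, x3 = 0, x4 = 0, x5 = 0 and x2=0:
n1 = x4 ∧ x3 = 0 ∧ 0 = 0
n2 = n1 ⊕ x2 = 0 ⊕ 0 = 0
n3 = n2 ⊕ n1 = 0 ⊕ 0 = 0
n4 = x6 ⊕ n3 = 1 ⊕ 0 = 1
n5 = x1 ⊕ n4 = 0 ⊕ 1 = 1
n6 = ¬n2 = ¬0 = 1
n7 = n6 ∧ x5 = 1 ∧ 0 = 0
n8 = n7 ⊕ n4 = 0 ⊕ 1 = 1
n9 = n5 ∧ n8 = 1 ∧ 1 = 1
So n9 = 1.

x2=0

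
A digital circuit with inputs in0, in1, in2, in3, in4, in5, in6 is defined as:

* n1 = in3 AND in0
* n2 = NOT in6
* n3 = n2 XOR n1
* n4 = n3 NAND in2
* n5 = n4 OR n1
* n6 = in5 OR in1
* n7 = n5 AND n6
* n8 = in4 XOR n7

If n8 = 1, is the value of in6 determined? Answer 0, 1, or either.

Both values of in6 occur among assignments with n8 = 1:
  in6=0: in0=0, in1=0, in2=0, in3=0, in4=0, in5=1, in6=0
  in6=1: in0=0, in1=0, in2=0, in3=0, in4=0, in5=1, in6=1

either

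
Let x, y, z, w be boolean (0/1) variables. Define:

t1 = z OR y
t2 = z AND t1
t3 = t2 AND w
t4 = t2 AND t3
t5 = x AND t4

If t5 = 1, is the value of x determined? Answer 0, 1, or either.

1

t5 = x AND t4 must be 1, so both x = 1 and t4 = 1.
t4 = t2 AND t3 must be 1, so both t2 = 1 and t3 = 1.
Every assignment with t5 = 1 has x = 1; there are 2 such assignment(s).
  x=1, y=0, z=1, w=1
  x=1, y=1, z=1, w=1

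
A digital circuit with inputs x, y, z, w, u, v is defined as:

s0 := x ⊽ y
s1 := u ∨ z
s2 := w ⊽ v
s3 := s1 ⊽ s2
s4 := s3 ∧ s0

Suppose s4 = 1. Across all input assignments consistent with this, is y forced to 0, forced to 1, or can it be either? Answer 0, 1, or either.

0

s4 = s3 ∧ s0 must be 1, so both s3 = 1 and s0 = 1.
Every assignment with s4 = 1 has y = 0; there are 3 such assignment(s).
  x=0, y=0, z=0, w=0, u=0, v=1
  x=0, y=0, z=0, w=1, u=0, v=0
  x=0, y=0, z=0, w=1, u=0, v=1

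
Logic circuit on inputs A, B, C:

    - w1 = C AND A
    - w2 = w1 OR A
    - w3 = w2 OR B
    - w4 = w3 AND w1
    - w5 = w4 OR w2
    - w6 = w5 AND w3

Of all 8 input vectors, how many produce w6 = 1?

4

w6 = w5 AND w3 must be 1, so both w5 = 1 and w3 = 1.
w5 = w4 OR w2 must be 1, so at least one of w4, w2 is 1.
w3 = w2 OR B must be 1, so at least one of w2, B is 1.
Satisfying assignments:
  A=1, B=0, C=0
  A=1, B=0, C=1
  A=1, B=1, C=0
  A=1, B=1, C=1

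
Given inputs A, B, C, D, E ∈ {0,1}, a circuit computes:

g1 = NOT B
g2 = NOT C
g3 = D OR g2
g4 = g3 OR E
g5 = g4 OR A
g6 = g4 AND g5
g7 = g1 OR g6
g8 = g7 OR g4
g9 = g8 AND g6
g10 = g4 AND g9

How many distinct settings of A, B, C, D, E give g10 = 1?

g10 = g4 AND g9 must be 1, so both g4 = 1 and g9 = 1.
g4 = g3 OR E must be 1, so at least one of g3, E is 1.
Enumerating the 32 input combinations, 28 give g10 = 1 and 4 give g10 = 0.

28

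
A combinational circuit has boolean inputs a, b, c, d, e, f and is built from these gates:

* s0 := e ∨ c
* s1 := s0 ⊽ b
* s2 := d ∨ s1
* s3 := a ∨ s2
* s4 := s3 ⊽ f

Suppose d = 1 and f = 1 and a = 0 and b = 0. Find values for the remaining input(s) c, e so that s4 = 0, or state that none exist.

Check with d = 1 and f = 1 and a = 0 and b = 0 and c=1, e=1:
s0 = e ∨ c = 1 ∨ 1 = 1
s1 = s0 ⊽ b = 1 ⊽ 0 = 0
s2 = d ∨ s1 = 1 ∨ 0 = 1
s3 = a ∨ s2 = 0 ∨ 1 = 1
s4 = s3 ⊽ f = 1 ⊽ 1 = 0
So s4 = 0.

c=1, e=1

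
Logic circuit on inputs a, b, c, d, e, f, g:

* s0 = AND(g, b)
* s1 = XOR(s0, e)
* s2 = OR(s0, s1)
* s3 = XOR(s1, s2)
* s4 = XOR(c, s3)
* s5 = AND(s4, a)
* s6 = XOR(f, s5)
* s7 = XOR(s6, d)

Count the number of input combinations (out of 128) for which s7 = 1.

64

s7 = XOR(s6, d) must be 1, so s6 and d differ.
Enumerating the 128 input combinations, 64 give s7 = 1 and 64 give s7 = 0.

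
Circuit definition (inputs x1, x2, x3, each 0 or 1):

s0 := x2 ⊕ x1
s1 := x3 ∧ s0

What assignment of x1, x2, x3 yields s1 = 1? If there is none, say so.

s1 = x3 ∧ s0 must be 1, so both x3 = 1 and s0 = 1.
s0 = x2 ⊕ x1 must be 1, so x2 and x1 differ.
Check with x1=0, x2=1, x3=1:
s0 = x2 ⊕ x1 = 1 ⊕ 0 = 1
s1 = x3 ∧ s0 = 1 ∧ 1 = 1
So s1 = 1 as required.

x1=0, x2=1, x3=1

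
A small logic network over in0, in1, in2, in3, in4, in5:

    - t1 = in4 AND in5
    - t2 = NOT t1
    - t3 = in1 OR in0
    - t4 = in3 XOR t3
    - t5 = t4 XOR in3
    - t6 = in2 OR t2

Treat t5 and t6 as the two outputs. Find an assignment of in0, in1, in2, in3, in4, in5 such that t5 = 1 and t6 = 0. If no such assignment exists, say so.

in0=1 in1=1 in2=0 in3=1 in4=1 in5=1

Check with in0=1 in1=1 in2=0 in3=1 in4=1 in5=1:
t1 = in4 AND in5 = 1 AND 1 = 1
t2 = NOT t1 = NOT 1 = 0
t3 = in1 OR in0 = 1 OR 1 = 1
t4 = in3 XOR t3 = 1 XOR 1 = 0
t5 = t4 XOR in3 = 0 XOR 1 = 1
t6 = in2 OR t2 = 0 OR 0 = 0
So t5 = 1 and t6 = 0.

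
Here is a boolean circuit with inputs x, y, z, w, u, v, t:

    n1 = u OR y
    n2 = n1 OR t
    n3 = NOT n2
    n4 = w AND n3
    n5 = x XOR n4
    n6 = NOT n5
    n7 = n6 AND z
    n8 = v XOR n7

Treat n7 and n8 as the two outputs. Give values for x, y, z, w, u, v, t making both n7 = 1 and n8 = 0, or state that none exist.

x=0, y=1, z=1, w=0, u=1, v=1, t=0

Check with x=0, y=1, z=1, w=0, u=1, v=1, t=0:
n1 = u OR y = 1 OR 1 = 1
n2 = n1 OR t = 1 OR 0 = 1
n3 = NOT n2 = NOT 1 = 0
n4 = w AND n3 = 0 AND 0 = 0
n5 = x XOR n4 = 0 XOR 0 = 0
n6 = NOT n5 = NOT 0 = 1
n7 = n6 AND z = 1 AND 1 = 1
n8 = v XOR n7 = 1 XOR 1 = 0
So n7 = 1 and n8 = 0.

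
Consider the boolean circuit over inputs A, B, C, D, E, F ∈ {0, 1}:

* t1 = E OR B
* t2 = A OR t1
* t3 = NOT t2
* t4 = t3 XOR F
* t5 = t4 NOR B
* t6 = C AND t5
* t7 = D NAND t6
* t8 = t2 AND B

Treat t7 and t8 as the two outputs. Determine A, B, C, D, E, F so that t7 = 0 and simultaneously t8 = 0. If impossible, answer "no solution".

Check with A=1, B=0, C=1, D=1, E=1, F=0:
t1 = E OR B = 1 OR 0 = 1
t2 = A OR t1 = 1 OR 1 = 1
t3 = NOT t2 = NOT 1 = 0
t4 = t3 XOR F = 0 XOR 0 = 0
t5 = t4 NOR B = 0 NOR 0 = 1
t6 = C AND t5 = 1 AND 1 = 1
t7 = D NAND t6 = 1 NAND 1 = 0
t8 = t2 AND B = 1 AND 0 = 0
So t7 = 0 and t8 = 0.

A=1, B=0, C=1, D=1, E=1, F=0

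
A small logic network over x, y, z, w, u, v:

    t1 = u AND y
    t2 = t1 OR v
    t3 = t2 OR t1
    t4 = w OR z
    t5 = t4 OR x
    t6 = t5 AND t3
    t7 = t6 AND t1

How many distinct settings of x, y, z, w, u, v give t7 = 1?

14

t7 = t6 AND t1 must be 1, so both t6 = 1 and t1 = 1.
t6 = t5 AND t3 must be 1, so both t5 = 1 and t3 = 1.
Enumerating the 64 input combinations, 14 give t7 = 1 and 50 give t7 = 0.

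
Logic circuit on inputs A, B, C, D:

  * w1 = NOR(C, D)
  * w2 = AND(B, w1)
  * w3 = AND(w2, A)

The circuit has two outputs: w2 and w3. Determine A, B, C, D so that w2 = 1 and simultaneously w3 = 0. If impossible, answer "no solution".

Check with A=0, B=1, C=0, D=0:
w1 = NOR(C, D) = NOR(0, 0) = 1
w2 = AND(B, w1) = AND(1, 1) = 1
w3 = AND(w2, A) = AND(1, 0) = 0
So w2 = 1 and w3 = 0.

A=0, B=1, C=0, D=0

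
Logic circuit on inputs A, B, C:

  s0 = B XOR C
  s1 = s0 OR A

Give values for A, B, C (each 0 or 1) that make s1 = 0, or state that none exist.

A=0, B=1, C=1

Check with A=0, B=1, C=1:
s0 = B XOR C = 1 XOR 1 = 0
s1 = s0 OR A = 0 OR 0 = 0
So s1 = 0 as required.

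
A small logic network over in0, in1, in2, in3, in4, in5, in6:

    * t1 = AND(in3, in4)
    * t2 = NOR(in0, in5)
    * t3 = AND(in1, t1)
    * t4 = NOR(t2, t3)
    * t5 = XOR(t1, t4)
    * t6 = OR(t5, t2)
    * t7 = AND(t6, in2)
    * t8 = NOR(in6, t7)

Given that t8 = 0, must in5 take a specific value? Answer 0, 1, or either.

either

Both values of in5 occur among assignments with t8 = 0:
  in5=0: in0=0, in1=0, in2=0, in3=0, in4=0, in5=0, in6=1
  in5=1: in0=0, in1=0, in2=0, in3=0, in4=0, in5=1, in6=1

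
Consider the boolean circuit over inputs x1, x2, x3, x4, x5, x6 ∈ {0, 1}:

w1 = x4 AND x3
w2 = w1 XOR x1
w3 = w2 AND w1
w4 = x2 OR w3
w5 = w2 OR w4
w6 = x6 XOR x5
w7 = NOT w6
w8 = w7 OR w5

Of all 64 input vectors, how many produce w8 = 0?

8

w8 = w7 OR w5 must be 0, so both w7 = 0 and w5 = 0.
Enumerating the 64 input combinations, 8 give w8 = 0 and 56 give w8 = 1.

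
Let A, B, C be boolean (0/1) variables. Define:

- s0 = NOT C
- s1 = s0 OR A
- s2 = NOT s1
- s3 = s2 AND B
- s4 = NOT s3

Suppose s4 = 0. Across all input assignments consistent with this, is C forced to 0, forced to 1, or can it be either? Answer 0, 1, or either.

s4 = NOT s3 must be 0, so s3 = 1.
Every assignment with s4 = 0 has C = 1; there are 1 such assignment(s).
  A=0, B=1, C=1

1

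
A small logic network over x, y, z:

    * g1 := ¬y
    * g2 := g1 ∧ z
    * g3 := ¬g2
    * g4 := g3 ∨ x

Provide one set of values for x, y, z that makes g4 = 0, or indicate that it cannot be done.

Check with x=0 y=0 z=1:
g1 = ¬y = ¬0 = 1
g2 = g1 ∧ z = 1 ∧ 1 = 1
g3 = ¬g2 = ¬1 = 0
g4 = g3 ∨ x = 0 ∨ 0 = 0
So g4 = 0 as required.

x=0 y=0 z=1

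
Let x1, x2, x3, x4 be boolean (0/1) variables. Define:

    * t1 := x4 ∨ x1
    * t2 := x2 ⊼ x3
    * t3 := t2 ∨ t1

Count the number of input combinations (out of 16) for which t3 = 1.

15

t3 = t2 ∨ t1 must be 1, so at least one of t2, t1 is 1.
Enumerating the 16 input combinations, 15 give t3 = 1 and 1 give t3 = 0.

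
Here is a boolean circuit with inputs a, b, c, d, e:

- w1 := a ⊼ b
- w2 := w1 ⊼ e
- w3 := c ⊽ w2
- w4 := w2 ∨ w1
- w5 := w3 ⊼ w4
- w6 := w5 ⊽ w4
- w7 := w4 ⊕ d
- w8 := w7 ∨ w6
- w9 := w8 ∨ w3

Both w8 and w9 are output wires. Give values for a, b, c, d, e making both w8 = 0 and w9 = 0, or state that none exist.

a=1, b=0, c=1, d=1, e=0

Check with a=1, b=0, c=1, d=1, e=0:
w1 = a ⊼ b = 1 ⊼ 0 = 1
w2 = w1 ⊼ e = 1 ⊼ 0 = 1
w3 = c ⊽ w2 = 1 ⊽ 1 = 0
w4 = w2 ∨ w1 = 1 ∨ 1 = 1
w5 = w3 ⊼ w4 = 0 ⊼ 1 = 1
w6 = w5 ⊽ w4 = 1 ⊽ 1 = 0
w7 = w4 ⊕ d = 1 ⊕ 1 = 0
w8 = w7 ∨ w6 = 0 ∨ 0 = 0
w9 = w8 ∨ w3 = 0 ∨ 0 = 0
So w8 = 0 and w9 = 0.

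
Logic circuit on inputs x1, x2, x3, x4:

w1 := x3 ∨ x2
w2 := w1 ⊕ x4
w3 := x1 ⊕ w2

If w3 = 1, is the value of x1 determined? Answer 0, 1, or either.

either

Both values of x1 occur among assignments with w3 = 1:
  x1=0: x1=0, x2=0, x3=0, x4=1
  x1=1: x1=1, x2=0, x3=0, x4=0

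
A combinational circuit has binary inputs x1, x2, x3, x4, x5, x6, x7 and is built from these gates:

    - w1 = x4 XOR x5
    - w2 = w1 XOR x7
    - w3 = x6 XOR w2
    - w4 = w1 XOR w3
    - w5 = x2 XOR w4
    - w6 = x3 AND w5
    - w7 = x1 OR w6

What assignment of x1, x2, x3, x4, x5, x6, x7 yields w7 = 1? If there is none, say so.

x1=0 x2=0 x3=1 x4=0 x5=1 x6=0 x7=1

Check with x1=0 x2=0 x3=1 x4=0 x5=1 x6=0 x7=1:
w1 = x4 XOR x5 = 0 XOR 1 = 1
w2 = w1 XOR x7 = 1 XOR 1 = 0
w3 = x6 XOR w2 = 0 XOR 0 = 0
w4 = w1 XOR w3 = 1 XOR 0 = 1
w5 = x2 XOR w4 = 0 XOR 1 = 1
w6 = x3 AND w5 = 1 AND 1 = 1
w7 = x1 OR w6 = 0 OR 1 = 1
So w7 = 1 as required.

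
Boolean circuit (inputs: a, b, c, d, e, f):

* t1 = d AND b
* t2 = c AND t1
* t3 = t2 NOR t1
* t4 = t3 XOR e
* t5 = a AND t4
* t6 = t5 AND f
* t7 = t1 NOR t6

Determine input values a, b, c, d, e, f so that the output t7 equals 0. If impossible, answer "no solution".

t7 = t1 NOR t6 must be 0, so at least one of t1, t6 is 1.
Check with a=1, b=1, c=1, d=0, e=0, f=1:
t1 = d AND b = 0 AND 1 = 0
t2 = c AND t1 = 1 AND 0 = 0
t3 = t2 NOR t1 = 0 NOR 0 = 1
t4 = t3 XOR e = 1 XOR 0 = 1
t5 = a AND t4 = 1 AND 1 = 1
t6 = t5 AND f = 1 AND 1 = 1
t7 = t1 NOR t6 = 0 NOR 1 = 0
So t7 = 0 as required.

a=1, b=1, c=1, d=0, e=0, f=1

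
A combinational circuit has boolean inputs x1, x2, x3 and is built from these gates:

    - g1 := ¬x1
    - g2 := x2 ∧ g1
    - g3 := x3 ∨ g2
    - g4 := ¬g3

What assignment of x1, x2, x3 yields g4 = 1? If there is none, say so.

x1=1 x2=1 x3=0

g4 = ¬g3 must be 1, so g3 = 0.
Check with x1=1 x2=1 x3=0:
g1 = ¬x1 = ¬1 = 0
g2 = x2 ∧ g1 = 1 ∧ 0 = 0
g3 = x3 ∨ g2 = 0 ∨ 0 = 0
g4 = ¬g3 = ¬0 = 1
So g4 = 1 as required.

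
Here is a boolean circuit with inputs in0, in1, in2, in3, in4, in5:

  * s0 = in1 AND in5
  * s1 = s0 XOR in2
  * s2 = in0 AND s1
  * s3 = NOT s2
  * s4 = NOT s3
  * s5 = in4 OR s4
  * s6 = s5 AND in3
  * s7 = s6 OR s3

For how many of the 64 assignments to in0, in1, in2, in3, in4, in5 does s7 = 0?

s7 = s6 OR s3 must be 0, so both s6 = 0 and s3 = 0.
s6 = s5 AND in3 must be 0, so at least one of s5, in3 is 0.
s3 = NOT s2 must be 0, so s2 = 1.
Enumerating the 64 input combinations, 8 give s7 = 0 and 56 give s7 = 1.

8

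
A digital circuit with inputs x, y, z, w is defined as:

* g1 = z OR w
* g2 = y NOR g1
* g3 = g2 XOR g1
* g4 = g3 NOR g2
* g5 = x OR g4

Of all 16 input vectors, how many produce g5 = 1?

g5 = x OR g4 must be 1, so at least one of x, g4 is 1.
Enumerating the 16 input combinations, 9 give g5 = 1 and 7 give g5 = 0.

9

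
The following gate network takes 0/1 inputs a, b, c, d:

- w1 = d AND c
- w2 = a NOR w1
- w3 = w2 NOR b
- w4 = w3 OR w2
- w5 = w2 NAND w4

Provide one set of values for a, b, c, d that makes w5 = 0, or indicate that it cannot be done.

a=0, b=1, c=1, d=0

w5 = w2 NAND w4 must be 0, so both w2 = 1 and w4 = 1.
w2 = a NOR w1 must be 1, so both a = 0 and w1 = 0.
Check with a=0, b=1, c=1, d=0:
w1 = d AND c = 0 AND 1 = 0
w2 = a NOR w1 = 0 NOR 0 = 1
w3 = w2 NOR b = 1 NOR 1 = 0
w4 = w3 OR w2 = 0 OR 1 = 1
w5 = w2 NAND w4 = 1 NAND 1 = 0
So w5 = 0 as required.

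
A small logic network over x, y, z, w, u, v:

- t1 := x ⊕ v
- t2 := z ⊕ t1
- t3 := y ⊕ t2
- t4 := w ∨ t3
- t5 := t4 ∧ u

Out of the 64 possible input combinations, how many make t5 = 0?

40

t5 = t4 ∧ u must be 0, so at least one of t4, u is 0.
Enumerating the 64 input combinations, 40 give t5 = 0 and 24 give t5 = 1.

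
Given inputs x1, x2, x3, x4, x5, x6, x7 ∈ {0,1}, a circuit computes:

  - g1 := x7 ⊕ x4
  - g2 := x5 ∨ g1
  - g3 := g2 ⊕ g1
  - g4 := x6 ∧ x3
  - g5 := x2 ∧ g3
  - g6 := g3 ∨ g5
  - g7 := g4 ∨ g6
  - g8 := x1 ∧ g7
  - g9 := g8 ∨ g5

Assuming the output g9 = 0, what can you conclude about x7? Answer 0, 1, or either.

Both values of x7 occur among assignments with g9 = 0:
  x7=0: x1=0, x2=0, x3=0, x4=0, x5=0, x6=0, x7=0
  x7=1: x1=0, x2=0, x3=0, x4=0, x5=0, x6=0, x7=1

either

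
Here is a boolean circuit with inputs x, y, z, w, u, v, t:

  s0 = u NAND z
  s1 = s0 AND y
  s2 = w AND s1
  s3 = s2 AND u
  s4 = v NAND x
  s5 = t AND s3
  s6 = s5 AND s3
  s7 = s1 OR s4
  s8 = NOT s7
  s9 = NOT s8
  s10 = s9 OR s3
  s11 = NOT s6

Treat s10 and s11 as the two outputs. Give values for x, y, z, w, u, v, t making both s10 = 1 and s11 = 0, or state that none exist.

x=0 y=1 z=0 w=1 u=1 v=1 t=1

Check with x=0 y=1 z=0 w=1 u=1 v=1 t=1:
s0 = u NAND z = 1 NAND 0 = 1
s1 = s0 AND y = 1 AND 1 = 1
s2 = w AND s1 = 1 AND 1 = 1
s3 = s2 AND u = 1 AND 1 = 1
s4 = v NAND x = 1 NAND 0 = 1
s5 = t AND s3 = 1 AND 1 = 1
s6 = s5 AND s3 = 1 AND 1 = 1
s7 = s1 OR s4 = 1 OR 1 = 1
s8 = NOT s7 = NOT 1 = 0
s9 = NOT s8 = NOT 0 = 1
s10 = s9 OR s3 = 1 OR 1 = 1
s11 = NOT s6 = NOT 1 = 0
So s10 = 1 and s11 = 0.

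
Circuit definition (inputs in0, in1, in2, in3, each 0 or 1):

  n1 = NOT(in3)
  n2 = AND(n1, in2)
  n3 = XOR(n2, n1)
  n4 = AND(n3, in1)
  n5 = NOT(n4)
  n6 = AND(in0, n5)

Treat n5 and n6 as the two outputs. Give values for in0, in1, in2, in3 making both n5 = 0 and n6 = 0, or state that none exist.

Check with in0=0, in1=1, in2=0, in3=0:
n1 = NOT(in3) = NOT 0 = 1
n2 = AND(n1, in2) = AND(1, 0) = 0
n3 = XOR(n2, n1) = XOR(0, 1) = 1
n4 = AND(n3, in1) = AND(1, 1) = 1
n5 = NOT(n4) = NOT 1 = 0
n6 = AND(in0, n5) = AND(0, 0) = 0
So n5 = 0 and n6 = 0.

in0=0, in1=1, in2=0, in3=0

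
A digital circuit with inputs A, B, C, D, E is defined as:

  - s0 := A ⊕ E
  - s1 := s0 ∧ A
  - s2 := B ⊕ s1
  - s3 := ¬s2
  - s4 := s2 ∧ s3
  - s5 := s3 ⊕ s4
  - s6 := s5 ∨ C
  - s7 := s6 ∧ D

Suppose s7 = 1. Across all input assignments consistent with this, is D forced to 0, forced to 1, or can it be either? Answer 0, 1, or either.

s7 = s6 ∧ D must be 1, so both s6 = 1 and D = 1.
s6 = s5 ∨ C must be 1, so at least one of s5, C is 1.
Every assignment with s7 = 1 has D = 1; there are 12 such assignment(s).

1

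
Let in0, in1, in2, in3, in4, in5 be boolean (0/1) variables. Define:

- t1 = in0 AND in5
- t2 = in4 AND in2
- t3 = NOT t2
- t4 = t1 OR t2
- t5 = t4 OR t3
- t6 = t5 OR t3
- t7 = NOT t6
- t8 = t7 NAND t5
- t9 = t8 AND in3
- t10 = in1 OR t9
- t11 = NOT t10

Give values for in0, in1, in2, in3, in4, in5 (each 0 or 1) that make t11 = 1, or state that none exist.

t11 = NOT t10 must be 1, so t10 = 0.
Check with in0=0, in1=0, in2=0, in3=0, in4=1, in5=1:
t1 = in0 AND in5 = 0 AND 1 = 0
t2 = in4 AND in2 = 1 AND 0 = 0
t3 = NOT t2 = NOT 0 = 1
t4 = t1 OR t2 = 0 OR 0 = 0
t5 = t4 OR t3 = 0 OR 1 = 1
t6 = t5 OR t3 = 1 OR 1 = 1
t7 = NOT t6 = NOT 1 = 0
t8 = t7 NAND t5 = 0 NAND 1 = 1
t9 = t8 AND in3 = 1 AND 0 = 0
t10 = in1 OR t9 = 0 OR 0 = 0
t11 = NOT t10 = NOT 0 = 1
So t11 = 1 as required.

in0=0, in1=0, in2=0, in3=0, in4=1, in5=1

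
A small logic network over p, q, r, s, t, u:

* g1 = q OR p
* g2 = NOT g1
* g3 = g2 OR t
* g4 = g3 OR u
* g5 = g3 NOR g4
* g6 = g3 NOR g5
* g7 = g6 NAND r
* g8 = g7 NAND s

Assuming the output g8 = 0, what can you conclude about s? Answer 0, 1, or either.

1

g8 = g7 NAND s must be 0, so both g7 = 1 and s = 1.
Every assignment with g8 = 0 has s = 1; there are 29 such assignment(s).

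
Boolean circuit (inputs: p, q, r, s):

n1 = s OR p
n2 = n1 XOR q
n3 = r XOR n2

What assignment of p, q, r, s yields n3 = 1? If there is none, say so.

p=0 q=1 r=1 s=1

n3 = r XOR n2 must be 1, so r and n2 differ.
Check with p=0 q=1 r=1 s=1:
n1 = s OR p = 1 OR 0 = 1
n2 = n1 XOR q = 1 XOR 1 = 0
n3 = r XOR n2 = 1 XOR 0 = 1
So n3 = 1 as required.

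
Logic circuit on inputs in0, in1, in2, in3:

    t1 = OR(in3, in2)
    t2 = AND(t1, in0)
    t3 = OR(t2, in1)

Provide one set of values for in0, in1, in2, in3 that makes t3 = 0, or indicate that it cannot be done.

t3 = OR(t2, in1) must be 0, so both t2 = 0 and in1 = 0.
t2 = AND(t1, in0) must be 0, so at least one of t1, in0 is 0.
Check with in0=0 in1=0 in2=1 in3=1:
t1 = OR(in3, in2) = OR(1, 1) = 1
t2 = AND(t1, in0) = AND(1, 0) = 0
t3 = OR(t2, in1) = OR(0, 0) = 0
So t3 = 0 as required.

in0=0 in1=0 in2=1 in3=1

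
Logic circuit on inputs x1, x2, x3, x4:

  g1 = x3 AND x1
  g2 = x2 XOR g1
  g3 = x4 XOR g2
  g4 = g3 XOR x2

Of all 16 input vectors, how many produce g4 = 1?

g4 = g3 XOR x2 must be 1, so g3 and x2 differ.
Enumerating the 16 input combinations, 8 give g4 = 1 and 8 give g4 = 0.

8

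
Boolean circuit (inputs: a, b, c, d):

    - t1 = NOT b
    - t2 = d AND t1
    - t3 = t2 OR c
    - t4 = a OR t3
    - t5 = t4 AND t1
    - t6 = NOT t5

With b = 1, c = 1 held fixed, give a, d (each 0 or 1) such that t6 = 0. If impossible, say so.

no solution exists

With b = 1, c = 1 fixed, none of the 4 settings of a, d give t6 = 0.
For example, with a=0, d=0:
t1 = NOT b = NOT 1 = 0
t2 = d AND t1 = 0 AND 0 = 0
t3 = t2 OR c = 0 OR 1 = 1
t4 = a OR t3 = 0 OR 1 = 1
t5 = t4 AND t1 = 1 AND 0 = 0
t6 = NOT t5 = NOT 0 = 1
giving t6 = 1 ≠ 0.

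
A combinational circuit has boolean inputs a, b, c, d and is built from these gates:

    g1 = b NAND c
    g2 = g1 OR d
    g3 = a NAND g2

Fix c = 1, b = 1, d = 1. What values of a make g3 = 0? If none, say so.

Check with c = 1, b = 1, d = 1 and a=1:
g1 = b NAND c = 1 NAND 1 = 0
g2 = g1 OR d = 0 OR 1 = 1
g3 = a NAND g2 = 1 NAND 1 = 0
So g3 = 0.

a=1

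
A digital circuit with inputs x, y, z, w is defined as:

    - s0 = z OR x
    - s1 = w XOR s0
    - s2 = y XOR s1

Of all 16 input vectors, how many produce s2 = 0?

8

s2 = y XOR s1 must be 0, so y and s1 are equal.
Enumerating the 16 input combinations, 8 give s2 = 0 and 8 give s2 = 1.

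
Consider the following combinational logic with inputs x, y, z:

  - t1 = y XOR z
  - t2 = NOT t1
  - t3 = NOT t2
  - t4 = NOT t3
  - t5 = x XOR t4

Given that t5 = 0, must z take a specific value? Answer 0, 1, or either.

Both values of z occur among assignments with t5 = 0:
  z=0: x=0, y=1, z=0
  z=1: x=0, y=0, z=1

either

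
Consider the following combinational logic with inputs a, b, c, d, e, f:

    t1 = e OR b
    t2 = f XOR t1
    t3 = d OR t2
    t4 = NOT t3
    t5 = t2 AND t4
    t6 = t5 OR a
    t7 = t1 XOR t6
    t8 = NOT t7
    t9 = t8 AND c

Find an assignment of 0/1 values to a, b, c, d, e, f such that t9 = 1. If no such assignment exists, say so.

a=1 b=1 c=1 d=0 e=1 f=1

t9 = t8 AND c must be 1, so both t8 = 1 and c = 1.
Check with a=1 b=1 c=1 d=0 e=1 f=1:
t1 = e OR b = 1 OR 1 = 1
t2 = f XOR t1 = 1 XOR 1 = 0
t3 = d OR t2 = 0 OR 0 = 0
t4 = NOT t3 = NOT 0 = 1
t5 = t2 AND t4 = 0 AND 1 = 0
t6 = t5 OR a = 0 OR 1 = 1
t7 = t1 XOR t6 = 1 XOR 1 = 0
t8 = NOT t7 = NOT 0 = 1
t9 = t8 AND c = 1 AND 1 = 1
So t9 = 1 as required.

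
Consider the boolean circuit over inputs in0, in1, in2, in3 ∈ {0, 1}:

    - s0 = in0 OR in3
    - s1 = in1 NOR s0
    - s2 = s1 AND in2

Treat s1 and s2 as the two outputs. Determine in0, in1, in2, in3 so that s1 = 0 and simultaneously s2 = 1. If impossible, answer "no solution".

Across all 16 input combinations, none give both s1 = 0 and s2 = 1.

no solution exists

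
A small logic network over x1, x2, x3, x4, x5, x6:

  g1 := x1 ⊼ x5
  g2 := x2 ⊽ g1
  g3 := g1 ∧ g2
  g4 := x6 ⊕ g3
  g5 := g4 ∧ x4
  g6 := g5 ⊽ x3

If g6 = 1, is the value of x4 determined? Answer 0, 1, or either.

Both values of x4 occur among assignments with g6 = 1:
  x4=0: x1=0, x2=0, x3=0, x4=0, x5=0, x6=0
  x4=1: x1=0, x2=0, x3=0, x4=1, x5=0, x6=0

either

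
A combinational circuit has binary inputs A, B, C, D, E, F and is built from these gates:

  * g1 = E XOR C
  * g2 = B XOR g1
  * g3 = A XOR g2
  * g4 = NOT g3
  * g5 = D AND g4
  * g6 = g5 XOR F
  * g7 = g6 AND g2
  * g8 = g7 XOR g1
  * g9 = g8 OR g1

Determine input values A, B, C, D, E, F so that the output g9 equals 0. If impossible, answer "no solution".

A=0, B=1, C=0, D=1, E=0, F=0

Check with A=0, B=1, C=0, D=1, E=0, F=0:
g1 = E XOR C = 0 XOR 0 = 0
g2 = B XOR g1 = 1 XOR 0 = 1
g3 = A XOR g2 = 0 XOR 1 = 1
g4 = NOT g3 = NOT 1 = 0
g5 = D AND g4 = 1 AND 0 = 0
g6 = g5 XOR F = 0 XOR 0 = 0
g7 = g6 AND g2 = 0 AND 1 = 0
g8 = g7 XOR g1 = 0 XOR 0 = 0
g9 = g8 OR g1 = 0 OR 0 = 0
So g9 = 0 as required.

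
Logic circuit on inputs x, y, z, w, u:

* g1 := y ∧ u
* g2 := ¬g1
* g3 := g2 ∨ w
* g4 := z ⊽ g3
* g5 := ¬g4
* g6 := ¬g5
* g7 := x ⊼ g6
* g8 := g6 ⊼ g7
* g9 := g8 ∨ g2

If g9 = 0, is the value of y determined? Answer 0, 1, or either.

1

g9 = g8 ∨ g2 must be 0, so both g8 = 0 and g2 = 0.
g8 = g6 ⊼ g7 must be 0, so both g6 = 1 and g7 = 1.
g2 = ¬g1 must be 0, so g1 = 1.
Every assignment with g9 = 0 has y = 1; there are 1 such assignment(s).
  x=0, y=1, z=0, w=0, u=1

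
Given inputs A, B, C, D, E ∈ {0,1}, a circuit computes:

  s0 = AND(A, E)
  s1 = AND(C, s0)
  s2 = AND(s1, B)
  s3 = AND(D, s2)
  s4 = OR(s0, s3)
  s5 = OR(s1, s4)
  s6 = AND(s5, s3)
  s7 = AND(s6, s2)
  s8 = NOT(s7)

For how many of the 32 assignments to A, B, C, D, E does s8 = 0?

1

s8 = NOT(s7) must be 0, so s7 = 1.
Satisfying assignments:
  A=1, B=1, C=1, D=1, E=1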